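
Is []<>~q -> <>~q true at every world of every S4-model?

Yes, valid

Tableau for the negation ~([]<>~q -> <>~q):
1. ~([]<>~q -> <>~q), 0
2. []<>~q, 0
3. ~<>~q, 0
4. <>~q, 0
5. q, 0
6. ~q, 1
7. <>~q, 1
8. q, 1
Accessibility: 0R0, 0R1, 1R1
Branch closes: q and ~q both at 1.
Every branch of the negation's tableau closes; the branch above is one of them.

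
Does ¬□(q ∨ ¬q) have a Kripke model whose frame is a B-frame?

Unsatisfiable (every branch closes)

1. ¬□(q ∨ ¬q), 0
2. ¬(q ∨ ¬q), 1
3. ¬q, 1
4. q, 1
Accessibility: 0R0, 0R1, 1R0, 1R1
Branch closes: q and ¬q both at 1.
(One branch shown.) All branches close.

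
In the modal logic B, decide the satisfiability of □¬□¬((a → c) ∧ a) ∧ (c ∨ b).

1. □¬□¬((a → c) ∧ a) ∧ (c ∨ b), w0
2. □¬□¬((a → c) ∧ a), w0
3. c ∨ b, w0
4. ¬□¬((a → c) ∧ a), w0
5. b, w0
6. (a → c) ∧ a, w1
7. a → c, w1
8. a, w1
9. ¬□¬((a → c) ∧ a), w1
10. c, w1
11. (a → c) ∧ a, w2
12. a → c, w2
13. a, w2
14. c, w2
Accessibility: w0Rw0, w0Rw1, w1Rw0, w1Rw1, w1Rw2, w2Rw1, w2Rw2

Yes, satisfiable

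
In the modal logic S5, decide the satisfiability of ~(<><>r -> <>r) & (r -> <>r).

No, unsatisfiable

1. ~(<><>r -> <>r) & (r -> <>r), u
2. ~(<><>r -> <>r), u
3. r -> <>r, u
4. <><>r, u
5. ~<>r, u
6. ~r, u
7. <>r, u
8. <>r, v
9. ~r, v
10. r, w
11. ~r, w
Accessibility: uRu, uRv, uRw, vRu, vRv, vRw, wRu, wRv, wRw
Branch closes: r and ~r both at w.
Every branch closes; the branch above is one of them.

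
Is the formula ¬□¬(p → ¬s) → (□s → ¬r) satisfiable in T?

1. ¬□¬(p → ¬s) → (□s → ¬r), 0
2. □s → ¬r, 0
3. ¬r, 0
Accessibility: 0R0

Satisfiable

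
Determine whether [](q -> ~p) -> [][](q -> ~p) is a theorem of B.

Tableau for the negation ~([](q -> ~p) -> [][](q -> ~p)):
1. ~([](q -> ~p) -> [][](q -> ~p)), w0
2. [](q -> ~p), w0
3. ~[][](q -> ~p), w0
4. q -> ~p, w0
5. ~p, w0
6. ~[](q -> ~p), w1
7. q -> ~p, w1
8. ~p, w1
9. ~(q -> ~p), w2
10. q, w2
11. p, w2
Accessibility: w0Rw0, w0Rw1, w1Rw0, w1Rw1, w1Rw2, w2Rw1, w2Rw2
The negation has an open branch (countermodel exists).

No, not valid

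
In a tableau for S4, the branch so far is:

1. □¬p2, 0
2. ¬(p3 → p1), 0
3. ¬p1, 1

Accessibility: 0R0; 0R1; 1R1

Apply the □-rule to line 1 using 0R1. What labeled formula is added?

¬p2, 1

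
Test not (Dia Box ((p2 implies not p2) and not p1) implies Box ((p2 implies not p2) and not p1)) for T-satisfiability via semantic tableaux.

1. not (Dia Box ((p2 implies not p2) and not p1) implies Box ((p2 implies not p2) and not p1)), w0
2. Dia Box ((p2 implies not p2) and not p1), w0   [neg-implies-rule on 1]
3. not Box ((p2 implies not p2) and not p1), w0   [neg-implies-rule on 1]
4. Box ((p2 implies not p2) and not p1), w1   [Dia-rule on 2: fresh world w1, w0Rw1]
5. (p2 implies not p2) and not p1, w1   [Box-rule on 4 via w1Rw1]
6. p2 implies not p2, w1   [and-rule on 5]
7. not p1, w1   [and-rule on 5]
8. not p2, w1   [implies-rule on 6 (branches; this branch)]
9. not ((p2 implies not p2) and not p1), w2   [neg-Box-rule on 3: fresh world w2, w0Rw2]
10. p1, w2   [neg-and-rule on 9 (branches; this branch)]
Accessibility: w0Rw0, w0Rw1, w0Rw2, w1Rw1, w2Rw2

Satisfiable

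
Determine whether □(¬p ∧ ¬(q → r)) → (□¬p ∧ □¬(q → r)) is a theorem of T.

Yes, valid

Tableau for the negation ¬(□(¬p ∧ ¬(q → r)) → (□¬p ∧ □¬(q → r))):
1. ¬(□(¬p ∧ ¬(q → r)) → (□¬p ∧ □¬(q → r))), w0
2. □(¬p ∧ ¬(q → r)), w0   [¬→-rule on 1]
3. ¬(□¬p ∧ □¬(q → r)), w0   [¬→-rule on 1]
4. ¬p ∧ ¬(q → r), w0   [□-rule on 2 via w0Rw0]
5. ¬p, w0   [∧-rule on 4]
6. ¬(q → r), w0   [∧-rule on 4]
7. q, w0   [¬→-rule on 6]
8. ¬r, w0   [¬→-rule on 6]
9. ¬□¬(q → r), w0   [¬∧-rule on 3 (branches; this branch)]
10. q → r, w1   [¬□-rule on 9: fresh world w1, w0Rw1]
11. ¬p ∧ ¬(q → r), w1   [□-rule on 2 via w0Rw1]
12. ¬p, w1   [∧-rule on 11]
13. ¬(q → r), w1   [∧-rule on 11]
14. q, w1   [¬→-rule on 13]
15. ¬r, w1   [¬→-rule on 13]
16. r, w1   [→-rule on 10 (branches; this branch)]
Accessibility: w0Rw0, w0Rw1, w1Rw1
Branch closes: r and ¬r both at w1.
Every branch of the negation's tableau closes; the branch above is one of them.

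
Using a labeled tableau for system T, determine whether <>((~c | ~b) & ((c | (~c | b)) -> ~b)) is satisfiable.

Satisfiable (open branch found)

1. <>((~c | ~b) & ((c | (~c | b)) -> ~b)), w0
2. (~c | ~b) & ((c | (~c | b)) -> ~b), w1
3. ~c | ~b, w1
4. (c | (~c | b)) -> ~b, w1
5. ~b, w1
Accessibility: w0Rw0, w0Rw1, w1Rw1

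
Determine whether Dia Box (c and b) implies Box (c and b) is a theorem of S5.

Valid

Tableau for the negation not (Dia Box (c and b) implies Box (c and b)):
1. not (Dia Box (c and b) implies Box (c and b)), w0
2. Dia Box (c and b), w0   [neg-implies-rule on 1]
3. not Box (c and b), w0   [neg-implies-rule on 1]
4. Box (c and b), w1   [Dia-rule on 2: fresh world w1, w0Rw1]
5. c and b, w0   [Box-rule on 4 via w1Rw0]
6. c, w0   [and-rule on 5]
7. b, w0   [and-rule on 5]
8. c and b, w1   [Box-rule on 4 via w1Rw1]
9. c, w1   [and-rule on 8]
10. b, w1   [and-rule on 8]
11. not (c and b), w2   [neg-Box-rule on 3: fresh world w2, w0Rw2]
12. c and b, w2   [Box-rule on 4 via w1Rw2]
13. c, w2   [and-rule on 12]
14. b, w2   [and-rule on 12]
15. not b, w2   [neg-and-rule on 11 (branches; this branch)]
Accessibility: w0Rw0, w0Rw1, w0Rw2, w1Rw0, w1Rw1, w1Rw2, w2Rw0, w2Rw1, w2Rw2
Branch closes: b and not b both at w2.
Every branch of the negation's tableau closes; the branch above is one of them.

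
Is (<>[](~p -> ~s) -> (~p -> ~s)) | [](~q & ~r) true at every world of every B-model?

Valid in B

Tableau for the negation ~((<>[](~p -> ~s) -> (~p -> ~s)) | [](~q & ~r)):
1. ~((<>[](~p -> ~s) -> (~p -> ~s)) | [](~q & ~r)), 0
2. ~(<>[](~p -> ~s) -> (~p -> ~s)), 0   [~|-rule on 1]
3. ~[](~q & ~r), 0   [~|-rule on 1]
4. <>[](~p -> ~s), 0   [~->-rule on 2]
5. ~(~p -> ~s), 0   [~->-rule on 2]
6. ~p, 0   [~->-rule on 5]
7. s, 0   [~->-rule on 5]
8. ~(~q & ~r), 1   [~[]-rule on 3: fresh world 1, 0R1]
9. r, 1   [~&-rule on 8 (branches; this branch)]
10. [](~p -> ~s), 2   [<>-rule on 4: fresh world 2, 0R2]
11. ~p -> ~s, 0   [[]-rule on 10 via 2R0]
12. ~p -> ~s, 2   [[]-rule on 10 via 2R2]
13. ~s, 0   [->-rule on 11 (branches; this branch)]
Accessibility: 0R0, 0R1, 0R2, 1R0, 1R1, 2R0, 2R2
Branch closes: s and ~s both at 0.
All branches of the negation close; one closing branch shown above.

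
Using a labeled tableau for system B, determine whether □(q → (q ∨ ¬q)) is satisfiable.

Yes, satisfiable

1. □(q → (q ∨ ¬q)), w0
2. q → (q ∨ ¬q), w0
3. q ∨ ¬q, w0
4. ¬q, w0
Accessibility: w0Rw0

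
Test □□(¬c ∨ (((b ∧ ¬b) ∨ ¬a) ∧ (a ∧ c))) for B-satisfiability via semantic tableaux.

1. □□(¬c ∨ (((b ∧ ¬b) ∨ ¬a) ∧ (a ∧ c))), w0
2. □(¬c ∨ (((b ∧ ¬b) ∨ ¬a) ∧ (a ∧ c))), w0
3. ¬c ∨ (((b ∧ ¬b) ∨ ¬a) ∧ (a ∧ c)), w0
4. ¬c, w0
Accessibility: w0Rw0

Satisfiable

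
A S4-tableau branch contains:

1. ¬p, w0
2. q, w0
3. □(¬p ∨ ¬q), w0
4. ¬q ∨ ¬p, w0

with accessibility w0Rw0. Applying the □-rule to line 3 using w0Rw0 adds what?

¬p ∨ ¬q, w0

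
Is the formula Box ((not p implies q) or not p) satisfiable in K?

Satisfiable (open branch found)

1. Box ((not p implies q) or not p), w0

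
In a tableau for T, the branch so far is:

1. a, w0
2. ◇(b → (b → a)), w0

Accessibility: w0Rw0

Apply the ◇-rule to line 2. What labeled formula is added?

a fresh world w1 with w0Rw1, and b → (b → a) at w1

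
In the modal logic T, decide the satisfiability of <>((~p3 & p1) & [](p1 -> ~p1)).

1. <>((~p3 & p1) & [](p1 -> ~p1)), w0
2. (~p3 & p1) & [](p1 -> ~p1), w1
3. ~p3 & p1, w1
4. [](p1 -> ~p1), w1
5. ~p3, w1
6. p1, w1
7. p1 -> ~p1, w1
8. ~p1, w1
Accessibility: w0Rw0, w0Rw1, w1Rw1
Branch closes: p1 and ~p1 both at w1.
(One branch shown.) All branches close.

No, unsatisfiable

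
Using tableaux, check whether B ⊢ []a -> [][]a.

Tableau for the negation ~([]a -> [][]a):
1. ~([]a -> [][]a), 0
2. []a, 0
3. ~[][]a, 0
4. a, 0
5. ~[]a, 1
6. a, 1
7. ~a, 2
Accessibility: 0R0, 0R1, 1R0, 1R1, 1R2, 2R1, 2R2
The negation has an open branch (countermodel exists).

Not valid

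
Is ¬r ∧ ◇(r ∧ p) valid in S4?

Tableau for the negation ¬(¬r ∧ ◇(r ∧ p)):
1. ¬(¬r ∧ ◇(r ∧ p)), w0
2. ¬◇(r ∧ p), w0
3. ¬(r ∧ p), w0
4. ¬p, w0
Accessibility: w0Rw0
The negation has an open branch (countermodel exists).

Not valid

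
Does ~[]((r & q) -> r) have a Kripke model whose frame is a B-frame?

Unsatisfiable (every branch closes)

1. ~[]((r & q) -> r), 0
2. ~((r & q) -> r), 1
3. r & q, 1
4. ~r, 1
5. r, 1
6. q, 1
Accessibility: 0R0, 0R1, 1R0, 1R1
Branch closes: r and ~r both at 1.
Every branch closes; the branch above is one of them.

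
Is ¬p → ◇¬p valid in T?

Tableau for the negation ¬(¬p → ◇¬p):
1. ¬(¬p → ◇¬p), w0
2. ¬p, w0
3. ¬◇¬p, w0
4. p, w0
Accessibility: w0Rw0
Branch closes: p and ¬p both at w0.
All branches of the negation close; one closing branch shown above.

Valid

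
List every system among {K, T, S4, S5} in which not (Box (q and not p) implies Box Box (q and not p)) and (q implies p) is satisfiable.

K

T-tableau for the formula:
1. not (Box (q and not p) implies Box Box (q and not p)) and (q implies p), u
2. not (Box (q and not p) implies Box Box (q and not p)), u   [and-rule on 1]
3. q implies p, u   [and-rule on 1]
4. Box (q and not p), u   [neg-implies-rule on 2]
5. not Box Box (q and not p), u   [neg-implies-rule on 2]
6. q and not p, u   [Box-rule on 4 via uRu]
7. q, u   [and-rule on 6]
8. not p, u   [and-rule on 6]
9. p, u   [implies-rule on 3 (branches; this branch)]
Accessibility: uRu
Branch closes: p and not p both at u.
Every branch closes (one shown): unsatisfiable in T, hence also in S4, S5 (every S4/S5-frame is a T-frame).
K-tableau for the formula:
1. not (Box (q and not p) implies Box Box (q and not p)) and (q implies p), u
2. not (Box (q and not p) implies Box Box (q and not p)), u   [and-rule on 1]
3. q implies p, u   [and-rule on 1]
4. Box (q and not p), u   [neg-implies-rule on 2]
5. not Box Box (q and not p), u   [neg-implies-rule on 2]
6. p, u   [implies-rule on 3 (branches; this branch)]
7. not Box (q and not p), v   [neg-Box-rule on 5: fresh world v, uRv]
8. q and not p, v   [Box-rule on 4 via uRv]
9. q, v   [and-rule on 8]
10. not p, v   [and-rule on 8]
11. not (q and not p), w   [neg-Box-rule on 7: fresh world w, vRw]
12. p, w   [neg-and-rule on 11 (branches; this branch)]
Accessibility: uRv, vRw
Complete open branch: satisfiable in K.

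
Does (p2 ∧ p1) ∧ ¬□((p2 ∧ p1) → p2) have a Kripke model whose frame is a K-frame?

No, unsatisfiable

1. (p2 ∧ p1) ∧ ¬□((p2 ∧ p1) → p2), w0
2. p2 ∧ p1, w0   [∧-rule on 1]
3. ¬□((p2 ∧ p1) → p2), w0   [∧-rule on 1]
4. p2, w0   [∧-rule on 2]
5. p1, w0   [∧-rule on 2]
6. ¬((p2 ∧ p1) → p2), w1   [¬□-rule on 3: fresh world w1, w0Rw1]
7. p2 ∧ p1, w1   [¬→-rule on 6]
8. ¬p2, w1   [¬→-rule on 6]
9. p2, w1   [∧-rule on 7]
10. p1, w1   [∧-rule on 7]
Accessibility: w0Rw1
Branch closes: p2 and ¬p2 both at w1.
All branches of the tableau close; one closing branch shown above.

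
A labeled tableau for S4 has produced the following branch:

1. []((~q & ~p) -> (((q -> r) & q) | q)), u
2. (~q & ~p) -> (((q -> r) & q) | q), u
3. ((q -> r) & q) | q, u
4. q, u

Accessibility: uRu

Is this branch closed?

No, open

No world carries both an atom and its negation.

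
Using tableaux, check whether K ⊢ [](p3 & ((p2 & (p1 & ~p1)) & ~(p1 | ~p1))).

Tableau for the negation ~[](p3 & ((p2 & (p1 & ~p1)) & ~(p1 | ~p1))):
1. ~[](p3 & ((p2 & (p1 & ~p1)) & ~(p1 | ~p1))), 0
2. ~(p3 & ((p2 & (p1 & ~p1)) & ~(p1 | ~p1))), 1
3. ~((p2 & (p1 & ~p1)) & ~(p1 | ~p1)), 1
4. p1 | ~p1, 1
5. ~p1, 1
Accessibility: 0R1
The negation has an open branch (countermodel exists).

No, not valid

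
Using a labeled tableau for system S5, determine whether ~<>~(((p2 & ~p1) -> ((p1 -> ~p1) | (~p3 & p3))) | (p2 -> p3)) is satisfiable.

Satisfiable

1. ~<>~(((p2 & ~p1) -> ((p1 -> ~p1) | (~p3 & p3))) | (p2 -> p3)), u
2. ((p2 & ~p1) -> ((p1 -> ~p1) | (~p3 & p3))) | (p2 -> p3), u
3. p2 -> p3, u
4. p3, u
Accessibility: uRu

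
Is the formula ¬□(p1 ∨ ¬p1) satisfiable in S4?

1. ¬□(p1 ∨ ¬p1), u
2. ¬(p1 ∨ ¬p1), v
3. ¬p1, v
4. p1, v
Accessibility: uRu, uRv, vRv
Branch closes: p1 and ¬p1 both at v.
Every branch closes; the branch above is one of them.

Unsatisfiable (every branch closes)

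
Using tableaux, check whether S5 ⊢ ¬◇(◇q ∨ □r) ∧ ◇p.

Tableau for the negation ¬(¬◇(◇q ∨ □r) ∧ ◇p):
1. ¬(¬◇(◇q ∨ □r) ∧ ◇p), 0
2. ¬◇p, 0
3. ¬p, 0
Accessibility: 0R0
The negation has an open branch (countermodel exists).

Invalid (countermodel exists)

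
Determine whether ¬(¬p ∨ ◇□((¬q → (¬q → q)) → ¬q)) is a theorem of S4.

Tableau for the negation ¬p ∨ ◇□((¬q → (¬q → q)) → ¬q):
1. ¬p ∨ ◇□((¬q → (¬q → q)) → ¬q), u
2. ◇□((¬q → (¬q → q)) → ¬q), u
3. □((¬q → (¬q → q)) → ¬q), v
4. (¬q → (¬q → q)) → ¬q, v
5. ¬q, v
Accessibility: uRu, uRv, vRv
The negation has an open branch (countermodel exists).

Invalid (countermodel exists)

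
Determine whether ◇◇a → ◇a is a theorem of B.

Invalid (countermodel exists)

Tableau for the negation ¬(◇◇a → ◇a):
1. ¬(◇◇a → ◇a), u
2. ◇◇a, u   [¬→-rule on 1]
3. ¬◇a, u   [¬→-rule on 1]
4. ¬a, u   [¬◇-rule on 3 via uRu]
5. ◇a, v   [◇-rule on 2: fresh world v, uRv]
6. ¬a, v   [¬◇-rule on 3 via uRv]
7. a, w   [◇-rule on 5: fresh world w, vRw]
Accessibility: uRu, uRv, vRu, vRv, vRw, wRv, wRw
The negation has an open branch (countermodel exists).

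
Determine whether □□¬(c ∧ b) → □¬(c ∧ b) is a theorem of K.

Tableau for the negation ¬(□□¬(c ∧ b) → □¬(c ∧ b)):
1. ¬(□□¬(c ∧ b) → □¬(c ∧ b)), u
2. □□¬(c ∧ b), u
3. ¬□¬(c ∧ b), u
4. c ∧ b, v
5. c, v
6. b, v
7. □¬(c ∧ b), v
Accessibility: uRv
The negation has an open branch (countermodel exists).

No, not valid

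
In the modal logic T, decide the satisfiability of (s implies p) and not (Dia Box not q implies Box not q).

1. (s implies p) and not (Dia Box not q implies Box not q), 0
2. s implies p, 0   [and-rule on 1]
3. not (Dia Box not q implies Box not q), 0   [and-rule on 1]
4. Dia Box not q, 0   [neg-implies-rule on 3]
5. not Box not q, 0   [neg-implies-rule on 3]
6. p, 0   [implies-rule on 2 (branches; this branch)]
7. Box not q, 1   [Dia-rule on 4: fresh world 1, 0R1]
8. not q, 1   [Box-rule on 7 via 1R1]
9. q, 2   [neg-Box-rule on 5: fresh world 2, 0R2]
Accessibility: 0R0, 0R1, 0R2, 1R1, 2R2

Satisfiable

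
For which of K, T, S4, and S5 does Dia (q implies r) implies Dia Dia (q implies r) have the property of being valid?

T-tableau for the negation not (Dia (q implies r) implies Dia Dia (q implies r)):
1. not (Dia (q implies r) implies Dia Dia (q implies r)), u
2. Dia (q implies r), u
3. not Dia Dia (q implies r), u
4. not Dia (q implies r), u
5. not (q implies r), u
6. q, u
7. not r, u
8. q implies r, v
9. not Dia (q implies r), v
10. not (q implies r), v
11. q, v
12. not r, v
13. r, v
Accessibility: uRu, uRv, vRv
Branch closes: r and not r both at v.
Every branch closes (one shown): valid in T, hence also in S4, S5 (every theorem of T is a theorem of S4 and S5).
K-tableau for the negation not (Dia (q implies r) implies Dia Dia (q implies r)):
1. not (Dia (q implies r) implies Dia Dia (q implies r)), u
2. Dia (q implies r), u
3. not Dia Dia (q implies r), u
4. q implies r, v
5. not Dia (q implies r), v
6. r, v
Accessibility: uRv
Complete open branch: countermodel on a K-frame, so not valid in K.

T, S4, S5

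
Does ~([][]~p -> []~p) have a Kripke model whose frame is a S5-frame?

Unsatisfiable (every branch closes)

1. ~([][]~p -> []~p), 0
2. [][]~p, 0   [~->-rule on 1]
3. ~[]~p, 0   [~->-rule on 1]
4. []~p, 0   [[]-rule on 2 via 0R0]
5. ~p, 0   [[]-rule on 4 via 0R0]
6. p, 1   [~[]-rule on 3: fresh world 1, 0R1]
7. []~p, 1   [[]-rule on 2 via 0R1]
8. ~p, 1   [[]-rule on 4 via 0R1]
Accessibility: 0R0, 0R1, 1R0, 1R1
Branch closes: p and ~p both at 1.
(One branch shown.) All branches close.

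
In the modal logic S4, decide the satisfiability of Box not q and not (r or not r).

No, unsatisfiable

1. Box not q and not (r or not r), u
2. Box not q, u   [and-rule on 1]
3. not (r or not r), u   [and-rule on 1]
4. not r, u   [neg-or-rule on 3]
5. r, u   [neg-or-rule on 3]
Accessibility: uRu
Branch closes: r and not r both at u.
Every branch closes; the branch above is one of them.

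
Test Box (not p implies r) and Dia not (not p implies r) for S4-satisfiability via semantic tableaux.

No, unsatisfiable

1. Box (not p implies r) and Dia not (not p implies r), w0
2. Box (not p implies r), w0
3. Dia not (not p implies r), w0
4. not p implies r, w0
5. r, w0
6. not (not p implies r), w1
7. not p, w1
8. not r, w1
9. not p implies r, w1
10. r, w1
Accessibility: w0Rw0, w0Rw1, w1Rw1
Branch closes: r and not r both at w1.
All branches of the tableau close; one closing branch shown above.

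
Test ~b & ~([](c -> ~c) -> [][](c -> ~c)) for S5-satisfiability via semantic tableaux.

1. ~b & ~([](c -> ~c) -> [][](c -> ~c)), 0
2. ~b, 0
3. ~([](c -> ~c) -> [][](c -> ~c)), 0
4. [](c -> ~c), 0
5. ~[][](c -> ~c), 0
6. c -> ~c, 0
7. ~c, 0
8. ~[](c -> ~c), 1
9. c -> ~c, 1
10. ~c, 1
11. ~(c -> ~c), 2
12. c, 2
13. c -> ~c, 2
14. ~c, 2
Accessibility: 0R0, 0R1, 0R2, 1R0, 1R1, 1R2, 2R0, 2R1, 2R2
Branch closes: c and ~c both at 2.
Every branch closes; the branch above is one of them.

No, unsatisfiable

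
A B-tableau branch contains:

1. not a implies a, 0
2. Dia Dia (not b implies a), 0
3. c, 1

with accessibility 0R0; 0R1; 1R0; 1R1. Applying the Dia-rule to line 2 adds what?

a fresh world 2 with 0R2, and Dia (not b implies a) at 2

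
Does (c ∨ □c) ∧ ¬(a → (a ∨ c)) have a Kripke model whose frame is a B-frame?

Unsatisfiable (every branch closes)

1. (c ∨ □c) ∧ ¬(a → (a ∨ c)), u
2. c ∨ □c, u
3. ¬(a → (a ∨ c)), u
4. a, u
5. ¬(a ∨ c), u
6. ¬a, u
7. ¬c, u
Accessibility: uRu
Branch closes: a and ¬a both at u.
Every branch closes; the branch above is one of them.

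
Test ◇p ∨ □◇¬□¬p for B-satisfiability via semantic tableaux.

1. ◇p ∨ □◇¬□¬p, w0
2. □◇¬□¬p, w0
3. ◇¬□¬p, w0
4. ¬□¬p, w1
5. ◇¬□¬p, w1
6. p, w2
7. ¬□¬p, w3
8. p, w4
Accessibility: w0Rw0, w0Rw1, w1Rw0, w1Rw1, w1Rw2, w1Rw3, w2Rw1, w2Rw2, w3Rw1, w3Rw3, w3Rw4, w4Rw3, w4Rw4

Yes, satisfiable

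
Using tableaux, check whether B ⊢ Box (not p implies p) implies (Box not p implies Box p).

Tableau for the negation not (Box (not p implies p) implies (Box not p implies Box p)):
1. not (Box (not p implies p) implies (Box not p implies Box p)), u
2. Box (not p implies p), u   [neg-implies-rule on 1]
3. not (Box not p implies Box p), u   [neg-implies-rule on 1]
4. Box not p, u   [neg-implies-rule on 3]
5. not Box p, u   [neg-implies-rule on 3]
6. not p implies p, u   [Box-rule on 2 via uRu]
7. not p, u   [Box-rule on 4 via uRu]
8. p, u   [implies-rule on 6 (branches; this branch)]
Accessibility: uRu
Branch closes: p and not p both at u.
Every branch of the negation's tableau closes; the branch above is one of them.

Yes, valid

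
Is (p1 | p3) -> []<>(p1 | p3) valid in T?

Tableau for the negation ~((p1 | p3) -> []<>(p1 | p3)):
1. ~((p1 | p3) -> []<>(p1 | p3)), w0
2. p1 | p3, w0
3. ~[]<>(p1 | p3), w0
4. p3, w0
5. ~<>(p1 | p3), w1
6. ~(p1 | p3), w1
7. ~p1, w1
8. ~p3, w1
Accessibility: w0Rw0, w0Rw1, w1Rw1
The negation has an open branch (countermodel exists).

No, not valid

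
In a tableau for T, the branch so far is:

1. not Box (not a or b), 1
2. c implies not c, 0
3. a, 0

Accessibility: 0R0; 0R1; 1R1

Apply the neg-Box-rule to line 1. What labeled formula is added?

a fresh world 2 with 1R2, and not (not a or b) at 2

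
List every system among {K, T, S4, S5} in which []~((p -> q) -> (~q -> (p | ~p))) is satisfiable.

K-tableau for the formula:
1. []~((p -> q) -> (~q -> (p | ~p))), 0
Complete open branch: satisfiable in K.
T-tableau for the formula:
1. []~((p -> q) -> (~q -> (p | ~p))), 0
2. ~((p -> q) -> (~q -> (p | ~p))), 0   [[]-rule on 1 via 0R0]
3. p -> q, 0   [~->-rule on 2]
4. ~(~q -> (p | ~p)), 0   [~->-rule on 2]
5. ~q, 0   [~->-rule on 4]
6. ~(p | ~p), 0   [~->-rule on 4]
7. ~p, 0   [~|-rule on 6]
8. p, 0   [~|-rule on 6]
Accessibility: 0R0
Branch closes: p and ~p both at 0.
Every branch closes (one shown): unsatisfiable in T, hence also in S4, S5 (every S4/S5-frame is a T-frame).

K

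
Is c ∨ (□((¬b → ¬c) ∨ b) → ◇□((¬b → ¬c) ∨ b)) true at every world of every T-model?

Valid in T

Tableau for the negation ¬(c ∨ (□((¬b → ¬c) ∨ b) → ◇□((¬b → ¬c) ∨ b))):
1. ¬(c ∨ (□((¬b → ¬c) ∨ b) → ◇□((¬b → ¬c) ∨ b))), u
2. ¬c, u
3. ¬(□((¬b → ¬c) ∨ b) → ◇□((¬b → ¬c) ∨ b)), u
4. □((¬b → ¬c) ∨ b), u
5. ¬◇□((¬b → ¬c) ∨ b), u
6. (¬b → ¬c) ∨ b, u
7. ¬□((¬b → ¬c) ∨ b), u
8. ¬b → ¬c, u
9. ¬((¬b → ¬c) ∨ b), v
10. ¬(¬b → ¬c), v
11. ¬b, v
12. c, v
13. (¬b → ¬c) ∨ b, v
14. ¬□((¬b → ¬c) ∨ b), v
15. ¬b → ¬c, v
16. ¬c, v
Accessibility: uRu, uRv, vRv
Branch closes: c and ¬c both at v.
All branches of the negation close; one closing branch shown above.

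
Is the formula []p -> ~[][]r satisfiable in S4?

1. []p -> ~[][]r, u
2. ~[][]r, u
3. ~[]r, v
4. ~r, w
Accessibility: uRu, uRv, uRw, vRv, vRw, wRw

Satisfiable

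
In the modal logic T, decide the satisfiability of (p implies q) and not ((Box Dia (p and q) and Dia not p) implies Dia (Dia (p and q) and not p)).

Unsatisfiable (every branch closes)

1. (p implies q) and not ((Box Dia (p and q) and Dia not p) implies Dia (Dia (p and q) and not p)), u
2. p implies q, u
3. not ((Box Dia (p and q) and Dia not p) implies Dia (Dia (p and q) and not p)), u
4. Box Dia (p and q) and Dia not p, u
5. not Dia (Dia (p and q) and not p), u
6. Box Dia (p and q), u
7. Dia not p, u
8. not (Dia (p and q) and not p), u
9. Dia (p and q), u
10. q, u
11. p, u
12. not p, v
13. not (Dia (p and q) and not p), v
14. Dia (p and q), v
15. not Dia (p and q), v
16. not (p and q), v
17. not q, v
18. p and q, w
19. p, w
20. q, w
21. not (Dia (p and q) and not p), w
22. Dia (p and q), w
23. p and q, x
24. p, x
25. q, x
26. not (p and q), x
27. not q, x
Accessibility: uRu, uRv, uRw, vRv, vRx, wRw, xRx
Branch closes: q and not q both at x.
(One branch shown.) All branches close.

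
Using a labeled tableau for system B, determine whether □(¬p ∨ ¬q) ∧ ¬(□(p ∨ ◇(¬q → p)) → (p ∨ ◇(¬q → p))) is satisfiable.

1. □(¬p ∨ ¬q) ∧ ¬(□(p ∨ ◇(¬q → p)) → (p ∨ ◇(¬q → p))), u
2. □(¬p ∨ ¬q), u
3. ¬(□(p ∨ ◇(¬q → p)) → (p ∨ ◇(¬q → p))), u
4. □(p ∨ ◇(¬q → p)), u
5. ¬(p ∨ ◇(¬q → p)), u
6. ¬p, u
7. ¬◇(¬q → p), u
8. ¬p ∨ ¬q, u
9. p ∨ ◇(¬q → p), u
10. ¬(¬q → p), u
11. ¬q, u
12. ◇(¬q → p), u
13. ¬q → p, v
14. ¬p ∨ ¬q, v
15. p ∨ ◇(¬q → p), v
16. ¬(¬q → p), v
17. ¬q, v
18. ¬p, v
19. p, v
Accessibility: uRu, uRv, vRu, vRv
Branch closes: p and ¬p both at v.
Every branch closes; the branch above is one of them.

Unsatisfiable (every branch closes)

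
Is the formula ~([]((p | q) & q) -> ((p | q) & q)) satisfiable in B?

No, unsatisfiable

1. ~([]((p | q) & q) -> ((p | q) & q)), w0
2. []((p | q) & q), w0   [~->-rule on 1]
3. ~((p | q) & q), w0   [~->-rule on 1]
4. (p | q) & q, w0   [[]-rule on 2 via w0Rw0]
5. p | q, w0   [&-rule on 4]
6. q, w0   [&-rule on 4]
7. ~(p | q), w0   [~&-rule on 3 (branches; this branch)]
8. ~p, w0   [~|-rule on 7]
9. ~q, w0   [~|-rule on 7]
Accessibility: w0Rw0
Branch closes: q and ~q both at w0.
Every branch closes; the branch above is one of them.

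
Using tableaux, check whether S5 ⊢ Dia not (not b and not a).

Tableau for the negation not Dia not (not b and not a):
1. not Dia not (not b and not a), 0
2. not b and not a, 0
3. not b, 0
4. not a, 0
Accessibility: 0R0
The negation has an open branch (countermodel exists).

Invalid (countermodel exists)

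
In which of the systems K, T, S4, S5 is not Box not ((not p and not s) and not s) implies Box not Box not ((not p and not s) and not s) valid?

S5-tableau for the negation not (not Box not ((not p and not s) and not s) implies Box not Box not ((not p and not s) and not s)):
1. not (not Box not ((not p and not s) and not s) implies Box not Box not ((not p and not s) and not s)), 0
2. not Box not ((not p and not s) and not s), 0   [neg-implies-rule on 1]
3. not Box not Box not ((not p and not s) and not s), 0   [neg-implies-rule on 1]
4. (not p and not s) and not s, 1   [neg-Box-rule on 2: fresh world 1, 0R1]
5. not p and not s, 1   [and-rule on 4]
6. not s, 1   [and-rule on 4]
7. not p, 1   [and-rule on 5]
8. Box not ((not p and not s) and not s), 2   [neg-Box-rule on 3: fresh world 2, 0R2]
9. not ((not p and not s) and not s), 0   [Box-rule on 8 via 2R0]
10. not ((not p and not s) and not s), 1   [Box-rule on 8 via 2R1]
11. not ((not p and not s) and not s), 2   [Box-rule on 8 via 2R2]
12. not (not p and not s), 0   [neg-and-rule on 9 (branches; this branch)]
13. not (not p and not s), 1   [neg-and-rule on 10 (branches; this branch)]
14. s, 2   [neg-and-rule on 11 (branches; this branch)]
15. s, 0   [neg-and-rule on 12 (branches; this branch)]
16. s, 1   [neg-and-rule on 13 (branches; this branch)]
Accessibility: 0R0, 0R1, 0R2, 1R0, 1R1, 1R2, 2R0, 2R1, 2R2
Branch closes: s and not s both at 1.
Every branch closes (one shown): valid in S5.
S4-tableau for the negation not (not Box not ((not p and not s) and not s) implies Box not Box not ((not p and not s) and not s)):
1. not (not Box not ((not p and not s) and not s) implies Box not Box not ((not p and not s) and not s)), 0
2. not Box not ((not p and not s) and not s), 0   [neg-implies-rule on 1]
3. not Box not Box not ((not p and not s) and not s), 0   [neg-implies-rule on 1]
4. (not p and not s) and not s, 1   [neg-Box-rule on 2: fresh world 1, 0R1]
5. not p and not s, 1   [and-rule on 4]
6. not s, 1   [and-rule on 4]
7. not p, 1   [and-rule on 5]
8. Box not ((not p and not s) and not s), 2   [neg-Box-rule on 3: fresh world 2, 0R2]
9. not ((not p and not s) and not s), 2   [Box-rule on 8 via 2R2]
10. s, 2   [neg-and-rule on 9 (branches; this branch)]
Accessibility: 0R0, 0R1, 0R2, 1R1, 2R2
Complete open branch: countermodel on an S4-frame, so not valid in S4, nor in K, T (the same frame is also a K-frame and a T-frame).

S5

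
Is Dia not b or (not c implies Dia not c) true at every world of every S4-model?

Tableau for the negation not (Dia not b or (not c implies Dia not c)):
1. not (Dia not b or (not c implies Dia not c)), w0
2. not Dia not b, w0   [neg-or-rule on 1]
3. not (not c implies Dia not c), w0   [neg-or-rule on 1]
4. not c, w0   [neg-implies-rule on 3]
5. not Dia not c, w0   [neg-implies-rule on 3]
6. b, w0   [neg-Dia-rule on 2 via w0Rw0]
7. c, w0   [neg-Dia-rule on 5 via w0Rw0]
Accessibility: w0Rw0
Branch closes: c and not c both at w0.
Every branch of the negation's tableau closes; the branch above is one of them.

Valid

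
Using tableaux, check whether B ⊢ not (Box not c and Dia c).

Valid in B

Tableau for the negation Box not c and Dia c:
1. Box not c and Dia c, w0
2. Box not c, w0   [and-rule on 1]
3. Dia c, w0   [and-rule on 1]
4. not c, w0   [Box-rule on 2 via w0Rw0]
5. c, w1   [Dia-rule on 3: fresh world w1, w0Rw1]
6. not c, w1   [Box-rule on 2 via w0Rw1]
Accessibility: w0Rw0, w0Rw1, w1Rw0, w1Rw1
Branch closes: c and not c both at w1.
All branches of the negation close; one closing branch shown above.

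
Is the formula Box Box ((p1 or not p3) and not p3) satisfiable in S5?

1. Box Box ((p1 or not p3) and not p3), u
2. Box ((p1 or not p3) and not p3), u
3. (p1 or not p3) and not p3, u
4. p1 or not p3, u
5. not p3, u
Accessibility: uRu

Satisfiable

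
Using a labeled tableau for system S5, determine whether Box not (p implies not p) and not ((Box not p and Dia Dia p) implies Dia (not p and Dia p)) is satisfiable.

Unsatisfiable

1. Box not (p implies not p) and not ((Box not p and Dia Dia p) implies Dia (not p and Dia p)), u
2. Box not (p implies not p), u   [and-rule on 1]
3. not ((Box not p and Dia Dia p) implies Dia (not p and Dia p)), u   [and-rule on 1]
4. Box not p and Dia Dia p, u   [neg-implies-rule on 3]
5. not Dia (not p and Dia p), u   [neg-implies-rule on 3]
6. Box not p, u   [and-rule on 4]
7. Dia Dia p, u   [and-rule on 4]
8. not (p implies not p), u   [Box-rule on 2 via uRu]
9. p, u   [neg-implies-rule on 8]
10. not (not p and Dia p), u   [neg-Dia-rule on 5 via uRu]
11. not p, u   [Box-rule on 6 via uRu]
Accessibility: uRu
Branch closes: p and not p both at u.
(One branch shown.) All branches close.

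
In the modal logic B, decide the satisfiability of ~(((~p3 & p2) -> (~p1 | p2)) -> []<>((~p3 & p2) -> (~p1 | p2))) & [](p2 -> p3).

1. ~(((~p3 & p2) -> (~p1 | p2)) -> []<>((~p3 & p2) -> (~p1 | p2))) & [](p2 -> p3), w0
2. ~(((~p3 & p2) -> (~p1 | p2)) -> []<>((~p3 & p2) -> (~p1 | p2))), w0
3. [](p2 -> p3), w0
4. (~p3 & p2) -> (~p1 | p2), w0
5. ~[]<>((~p3 & p2) -> (~p1 | p2)), w0
6. p2 -> p3, w0
7. ~p1 | p2, w0
8. p3, w0
9. p2, w0
10. ~<>((~p3 & p2) -> (~p1 | p2)), w1
11. p2 -> p3, w1
12. ~((~p3 & p2) -> (~p1 | p2)), w0
13. ~p3 & p2, w0
14. ~(~p1 | p2), w0
15. ~p3, w0
Accessibility: w0Rw0, w0Rw1, w1Rw0, w1Rw1
Branch closes: p3 and ~p3 both at w0.
(One branch shown.) All branches close.

Unsatisfiable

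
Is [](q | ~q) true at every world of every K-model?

Tableau for the negation ~[](q | ~q):
1. ~[](q | ~q), u
2. ~(q | ~q), v
3. ~q, v
4. q, v
Accessibility: uRv
Branch closes: q and ~q both at v.
All branches of the negation close; one closing branch shown above.

Yes, valid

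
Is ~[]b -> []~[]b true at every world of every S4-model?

No, not valid

Tableau for the negation ~(~[]b -> []~[]b):
1. ~(~[]b -> []~[]b), w0
2. ~[]b, w0
3. ~[]~[]b, w0
4. ~b, w1
5. []b, w2
6. b, w2
Accessibility: w0Rw0, w0Rw1, w0Rw2, w1Rw1, w2Rw2
The negation has an open branch (countermodel exists).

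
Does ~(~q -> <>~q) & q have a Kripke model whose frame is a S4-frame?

1. ~(~q -> <>~q) & q, u
2. ~(~q -> <>~q), u   [&-rule on 1]
3. q, u   [&-rule on 1]
4. ~q, u   [~->-rule on 2]
5. ~<>~q, u   [~->-rule on 2]
Accessibility: uRu
Branch closes: q and ~q both at u.
(One branch shown.) All branches close.

Unsatisfiable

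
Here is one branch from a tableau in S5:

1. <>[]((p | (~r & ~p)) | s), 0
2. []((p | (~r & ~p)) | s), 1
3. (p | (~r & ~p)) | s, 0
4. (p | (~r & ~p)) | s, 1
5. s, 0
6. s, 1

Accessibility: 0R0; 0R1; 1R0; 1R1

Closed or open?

Not closed

No atom appears with both signs at the same world.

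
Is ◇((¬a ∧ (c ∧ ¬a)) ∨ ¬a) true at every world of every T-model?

Tableau for the negation ¬◇((¬a ∧ (c ∧ ¬a)) ∨ ¬a):
1. ¬◇((¬a ∧ (c ∧ ¬a)) ∨ ¬a), u
2. ¬((¬a ∧ (c ∧ ¬a)) ∨ ¬a), u   [¬◇-rule on 1 via uRu]
3. ¬(¬a ∧ (c ∧ ¬a)), u   [¬∨-rule on 2]
4. a, u   [¬∨-rule on 2]
5. ¬(c ∧ ¬a), u   [¬∧-rule on 3 (branches; this branch)]
Accessibility: uRu
The negation has an open branch (countermodel exists).

Not valid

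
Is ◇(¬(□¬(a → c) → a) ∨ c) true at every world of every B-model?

Not valid

Tableau for the negation ¬◇(¬(□¬(a → c) → a) ∨ c):
1. ¬◇(¬(□¬(a → c) → a) ∨ c), 0
2. ¬(¬(□¬(a → c) → a) ∨ c), 0   [¬◇-rule on 1 via 0R0]
3. □¬(a → c) → a, 0   [¬∨-rule on 2]
4. ¬c, 0   [¬∨-rule on 2]
5. a, 0   [→-rule on 3 (branches; this branch)]
Accessibility: 0R0
The negation has an open branch (countermodel exists).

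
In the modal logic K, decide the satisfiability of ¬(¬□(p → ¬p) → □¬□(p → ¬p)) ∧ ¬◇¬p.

Yes, satisfiable

1. ¬(¬□(p → ¬p) → □¬□(p → ¬p)) ∧ ¬◇¬p, 0
2. ¬(¬□(p → ¬p) → □¬□(p → ¬p)), 0
3. ¬◇¬p, 0
4. ¬□(p → ¬p), 0
5. ¬□¬□(p → ¬p), 0
6. ¬(p → ¬p), 1
7. p, 1
8. □(p → ¬p), 2
9. p, 2
Accessibility: 0R1, 0R2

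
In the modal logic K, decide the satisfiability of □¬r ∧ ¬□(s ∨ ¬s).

No, unsatisfiable

1. □¬r ∧ ¬□(s ∨ ¬s), 0
2. □¬r, 0
3. ¬□(s ∨ ¬s), 0
4. ¬(s ∨ ¬s), 1
5. ¬s, 1
6. s, 1
Accessibility: 0R1
Branch closes: s and ¬s both at 1.
(One branch shown.) All branches close.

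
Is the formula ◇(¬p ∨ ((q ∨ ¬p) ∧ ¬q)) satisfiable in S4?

Yes, satisfiable

1. ◇(¬p ∨ ((q ∨ ¬p) ∧ ¬q)), 0
2. ¬p ∨ ((q ∨ ¬p) ∧ ¬q), 1   [◇-rule on 1: fresh world 1, 0R1]
3. (q ∨ ¬p) ∧ ¬q, 1   [∨-rule on 2 (branches; this branch)]
4. q ∨ ¬p, 1   [∧-rule on 3]
5. ¬q, 1   [∧-rule on 3]
6. ¬p, 1   [∨-rule on 4 (branches; this branch)]
Accessibility: 0R0, 0R1, 1R1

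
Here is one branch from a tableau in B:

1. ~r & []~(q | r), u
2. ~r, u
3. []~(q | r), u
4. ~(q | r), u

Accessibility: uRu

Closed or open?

No atom appears with both signs at the same world.

No, open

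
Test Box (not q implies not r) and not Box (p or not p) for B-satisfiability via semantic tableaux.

No, unsatisfiable

1. Box (not q implies not r) and not Box (p or not p), w0
2. Box (not q implies not r), w0
3. not Box (p or not p), w0
4. not q implies not r, w0
5. not r, w0
6. not (p or not p), w1
7. not p, w1
8. p, w1
Accessibility: w0Rw0, w0Rw1, w1Rw0, w1Rw1
Branch closes: p and not p both at w1.
All branches of the tableau close; one closing branch shown above.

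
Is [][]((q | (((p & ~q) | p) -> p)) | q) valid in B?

Tableau for the negation ~[][]((q | (((p & ~q) | p) -> p)) | q):
1. ~[][]((q | (((p & ~q) | p) -> p)) | q), 0
2. ~[]((q | (((p & ~q) | p) -> p)) | q), 1
3. ~((q | (((p & ~q) | p) -> p)) | q), 2
4. ~(q | (((p & ~q) | p) -> p)), 2
5. ~q, 2
6. ~(((p & ~q) | p) -> p), 2
7. (p & ~q) | p, 2
8. ~p, 2
9. p & ~q, 2
10. p, 2
Accessibility: 0R0, 0R1, 1R0, 1R1, 1R2, 2R1, 2R2
Branch closes: p and ~p both at 2.
Every branch of the negation's tableau closes; the branch above is one of them.

Yes, valid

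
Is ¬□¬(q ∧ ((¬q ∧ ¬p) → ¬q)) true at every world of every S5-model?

Not valid

Tableau for the negation □¬(q ∧ ((¬q ∧ ¬p) → ¬q)):
1. □¬(q ∧ ((¬q ∧ ¬p) → ¬q)), w0
2. ¬(q ∧ ((¬q ∧ ¬p) → ¬q)), w0
3. ¬q, w0
Accessibility: w0Rw0
The negation has an open branch (countermodel exists).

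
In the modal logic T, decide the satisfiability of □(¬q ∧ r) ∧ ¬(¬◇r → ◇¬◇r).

Unsatisfiable (every branch closes)

1. □(¬q ∧ r) ∧ ¬(¬◇r → ◇¬◇r), u
2. □(¬q ∧ r), u   [∧-rule on 1]
3. ¬(¬◇r → ◇¬◇r), u   [∧-rule on 1]
4. ¬◇r, u   [¬→-rule on 3]
5. ¬◇¬◇r, u   [¬→-rule on 3]
6. ¬q ∧ r, u   [□-rule on 2 via uRu]
7. ¬q, u   [∧-rule on 6]
8. r, u   [∧-rule on 6]
9. ¬r, u   [¬◇-rule on 4 via uRu]
Accessibility: uRu
Branch closes: r and ¬r both at u.
(One branch shown.) All branches close.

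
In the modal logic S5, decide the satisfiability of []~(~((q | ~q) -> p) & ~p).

1. []~(~((q | ~q) -> p) & ~p), u
2. ~(~((q | ~q) -> p) & ~p), u
3. p, u
Accessibility: uRu

Satisfiable (open branch found)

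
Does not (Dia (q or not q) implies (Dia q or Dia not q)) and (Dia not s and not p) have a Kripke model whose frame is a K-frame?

Unsatisfiable

1. not (Dia (q or not q) implies (Dia q or Dia not q)) and (Dia not s and not p), 0
2. not (Dia (q or not q) implies (Dia q or Dia not q)), 0   [and-rule on 1]
3. Dia not s and not p, 0   [and-rule on 1]
4. Dia (q or not q), 0   [neg-implies-rule on 2]
5. not (Dia q or Dia not q), 0   [neg-implies-rule on 2]
6. Dia not s, 0   [and-rule on 3]
7. not p, 0   [and-rule on 3]
8. not Dia q, 0   [neg-or-rule on 5]
9. not Dia not q, 0   [neg-or-rule on 5]
10. q or not q, 1   [Dia-rule on 4: fresh world 1, 0R1]
11. not q, 1   [neg-Dia-rule on 8 via 0R1]
12. q, 1   [neg-Dia-rule on 9 via 0R1]
Accessibility: 0R1
Branch closes: q and not q both at 1.
All branches of the tableau close; one closing branch shown above.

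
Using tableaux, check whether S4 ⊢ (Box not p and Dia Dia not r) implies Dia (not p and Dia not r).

Tableau for the negation not ((Box not p and Dia Dia not r) implies Dia (not p and Dia not r)):
1. not ((Box not p and Dia Dia not r) implies Dia (not p and Dia not r)), u
2. Box not p and Dia Dia not r, u
3. not Dia (not p and Dia not r), u
4. Box not p, u
5. Dia Dia not r, u
6. not (not p and Dia not r), u
7. not p, u
8. not Dia not r, u
9. r, u
10. Dia not r, v
11. not (not p and Dia not r), v
12. not p, v
13. r, v
14. not Dia not r, v
15. not r, w
16. not (not p and Dia not r), w
17. not p, w
18. r, w
Accessibility: uRu, uRv, uRw, vRv, vRw, wRw
Branch closes: r and not r both at w.
Every branch of the negation's tableau closes; the branch above is one of them.

Yes, valid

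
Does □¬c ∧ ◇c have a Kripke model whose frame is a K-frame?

No, unsatisfiable

1. □¬c ∧ ◇c, u
2. □¬c, u   [∧-rule on 1]
3. ◇c, u   [∧-rule on 1]
4. c, v   [◇-rule on 3: fresh world v, uRv]
5. ¬c, v   [□-rule on 2 via uRv]
Accessibility: uRv
Branch closes: c and ¬c both at v.
All branches of the tableau close; one closing branch shown above.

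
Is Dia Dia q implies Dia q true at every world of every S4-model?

Tableau for the negation not (Dia Dia q implies Dia q):
1. not (Dia Dia q implies Dia q), 0
2. Dia Dia q, 0
3. not Dia q, 0
4. not q, 0
5. Dia q, 1
6. not q, 1
7. q, 2
8. not q, 2
Accessibility: 0R0, 0R1, 0R2, 1R1, 1R2, 2R2
Branch closes: q and not q both at 2.
All branches of the negation close; one closing branch shown above.

Yes, valid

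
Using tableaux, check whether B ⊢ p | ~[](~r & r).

Tableau for the negation ~(p | ~[](~r & r)):
1. ~(p | ~[](~r & r)), w0
2. ~p, w0
3. [](~r & r), w0
4. ~r & r, w0
5. ~r, w0
6. r, w0
Accessibility: w0Rw0
Branch closes: r and ~r both at w0.
Every branch of the negation's tableau closes; the branch above is one of them.

Valid in B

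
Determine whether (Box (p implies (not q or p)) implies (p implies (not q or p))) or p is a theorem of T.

Tableau for the negation not ((Box (p implies (not q or p)) implies (p implies (not q or p))) or p):
1. not ((Box (p implies (not q or p)) implies (p implies (not q or p))) or p), w0
2. not (Box (p implies (not q or p)) implies (p implies (not q or p))), w0
3. not p, w0
4. Box (p implies (not q or p)), w0
5. not (p implies (not q or p)), w0
6. p, w0
7. not (not q or p), w0
Accessibility: w0Rw0
Branch closes: p and not p both at w0.
Every branch of the negation's tableau closes; the branch above is one of them.

Valid in T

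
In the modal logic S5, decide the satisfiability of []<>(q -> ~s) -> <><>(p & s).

1. []<>(q -> ~s) -> <><>(p & s), u
2. <><>(p & s), u   [->-rule on 1 (branches; this branch)]
3. <>(p & s), v   [<>-rule on 2: fresh world v, uRv]
4. p & s, w   [<>-rule on 3: fresh world w, vRw]
5. p, w   [&-rule on 4]
6. s, w   [&-rule on 4]
Accessibility: uRu, uRv, uRw, vRu, vRv, vRw, wRu, wRv, wRw

Satisfiable (open branch found)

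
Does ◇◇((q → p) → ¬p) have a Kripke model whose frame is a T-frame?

1. ◇◇((q → p) → ¬p), u
2. ◇((q → p) → ¬p), v
3. (q → p) → ¬p, w
4. ¬p, w
Accessibility: uRu, uRv, vRv, vRw, wRw

Satisfiable (open branch found)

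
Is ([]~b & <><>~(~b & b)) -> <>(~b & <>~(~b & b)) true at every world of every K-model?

Valid in K

Tableau for the negation ~(([]~b & <><>~(~b & b)) -> <>(~b & <>~(~b & b))):
1. ~(([]~b & <><>~(~b & b)) -> <>(~b & <>~(~b & b))), 0
2. []~b & <><>~(~b & b), 0
3. ~<>(~b & <>~(~b & b)), 0
4. []~b, 0
5. <><>~(~b & b), 0
6. <>~(~b & b), 1
7. ~(~b & <>~(~b & b)), 1
8. ~b, 1
9. ~<>~(~b & b), 1
10. ~(~b & b), 2
11. ~b & b, 2
12. ~b, 2
13. b, 2
Accessibility: 0R1, 1R2
Branch closes: b and ~b both at 2.
Every branch of the negation's tableau closes; the branch above is one of them.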